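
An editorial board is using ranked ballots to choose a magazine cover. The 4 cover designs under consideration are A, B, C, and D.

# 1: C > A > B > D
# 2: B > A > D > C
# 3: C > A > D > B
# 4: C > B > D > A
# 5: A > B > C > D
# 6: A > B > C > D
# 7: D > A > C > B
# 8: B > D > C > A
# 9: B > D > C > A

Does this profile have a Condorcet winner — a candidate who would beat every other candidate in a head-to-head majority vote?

Head-to-head results (9 voters total):
A vs B: A wins 5–4.
A vs C: C wins 5–4.
A vs D: A wins 5–4.
B vs C: B wins 5–4.
B vs D: B wins 7–2.
C vs D: C wins 5–4.
No candidate beats all others: A beats B beats C beats A, a majority cycle.

No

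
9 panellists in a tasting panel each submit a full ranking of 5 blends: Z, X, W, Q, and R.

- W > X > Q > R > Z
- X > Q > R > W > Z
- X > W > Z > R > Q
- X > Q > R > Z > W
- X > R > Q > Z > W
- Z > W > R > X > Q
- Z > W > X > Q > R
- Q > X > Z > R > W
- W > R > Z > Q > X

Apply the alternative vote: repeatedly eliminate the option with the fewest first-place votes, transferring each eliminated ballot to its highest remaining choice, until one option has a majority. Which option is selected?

Round 1: X 4, Z 2, W 2, Q 1, R 0. R has the fewest and is eliminated.
Round 2: X 4, Z 2, W 2, Q 1. Q has the fewest and is eliminated.
Round 3: X 5, Z 2, W 2. X has a majority.

X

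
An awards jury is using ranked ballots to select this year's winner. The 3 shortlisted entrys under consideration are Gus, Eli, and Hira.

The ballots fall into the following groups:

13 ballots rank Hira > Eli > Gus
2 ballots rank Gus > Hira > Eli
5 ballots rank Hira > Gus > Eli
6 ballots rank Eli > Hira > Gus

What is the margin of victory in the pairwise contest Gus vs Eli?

12

Ballots ranking Gus above Eli: 2+5 = 7.
Ballots ranking Eli above Gus: 13+6 = 19.
Eli wins 19–7, a margin of 12.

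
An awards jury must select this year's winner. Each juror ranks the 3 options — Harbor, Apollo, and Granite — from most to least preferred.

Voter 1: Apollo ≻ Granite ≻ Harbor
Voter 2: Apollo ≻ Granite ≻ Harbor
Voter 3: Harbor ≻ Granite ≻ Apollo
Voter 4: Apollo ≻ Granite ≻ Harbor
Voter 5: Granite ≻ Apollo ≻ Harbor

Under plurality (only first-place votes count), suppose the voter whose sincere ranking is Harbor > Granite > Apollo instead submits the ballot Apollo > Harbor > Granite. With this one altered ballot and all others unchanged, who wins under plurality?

Apollo

First-place totals with the altered ballot: Harbor 0, Apollo 4, Granite 1.
The winner is unchanged: still Apollo.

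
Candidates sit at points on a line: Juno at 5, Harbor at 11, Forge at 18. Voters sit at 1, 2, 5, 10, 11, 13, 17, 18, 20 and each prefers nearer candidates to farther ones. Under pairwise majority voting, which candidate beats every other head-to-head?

With single-peaked preferences on a line, the Condorcet winner is the candidate closest to the median voter.
The median voter (position 11) is closest to Harbor at 11.
Check: Harbor vs Juno — voters closer to Harbor: 6 of 9.

Harbor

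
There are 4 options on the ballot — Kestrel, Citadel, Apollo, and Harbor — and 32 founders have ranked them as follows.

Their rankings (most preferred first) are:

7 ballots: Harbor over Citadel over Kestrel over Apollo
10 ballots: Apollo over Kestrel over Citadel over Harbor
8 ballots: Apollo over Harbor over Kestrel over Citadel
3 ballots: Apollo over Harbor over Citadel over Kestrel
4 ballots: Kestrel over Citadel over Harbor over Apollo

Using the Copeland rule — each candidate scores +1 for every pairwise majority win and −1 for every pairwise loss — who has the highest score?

Pairwise results:
  Kestrel vs Citadel: Kestrel wins 22–10.
  Kestrel vs Apollo: Apollo wins 21–11.
  Kestrel vs Harbor: Harbor wins 18–14.
  Citadel vs Apollo: Apollo wins 21–11.
  Citadel vs Harbor: Harbor wins 18–14.
  Apollo vs Harbor: Apollo wins 21–11.
Copeland scores (wins − losses):
  Kestrel: 1 − 2 = -1
  Citadel: 0 − 3 = -3
  Apollo: 3 − 0 = 3
  Harbor: 2 − 1 = 1
Apollo has the best Copeland score.

Apollo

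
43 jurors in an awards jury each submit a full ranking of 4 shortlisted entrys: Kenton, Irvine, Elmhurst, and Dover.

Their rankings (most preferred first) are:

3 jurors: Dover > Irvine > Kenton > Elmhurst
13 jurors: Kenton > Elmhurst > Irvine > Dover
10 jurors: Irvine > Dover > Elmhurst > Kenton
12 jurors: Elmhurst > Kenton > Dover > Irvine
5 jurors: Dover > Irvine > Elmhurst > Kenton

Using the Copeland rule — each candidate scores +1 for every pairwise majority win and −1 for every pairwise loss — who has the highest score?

Pairwise results:
  Kenton vs Irvine: Kenton wins 25–18.
  Kenton vs Elmhurst: Elmhurst wins 27–16.
  Kenton vs Dover: Kenton wins 25–18.
  Irvine vs Elmhurst: Elmhurst wins 25–18.
  Irvine vs Dover: Irvine wins 23–20.
  Elmhurst vs Dover: Elmhurst wins 25–18.
Copeland scores (wins − losses):
  Kenton: 2 − 1 = 1
  Irvine: 1 − 2 = -1
  Elmhurst: 3 − 0 = 3
  Dover: 0 − 3 = -3
Elmhurst has the best Copeland score.

Elmhurst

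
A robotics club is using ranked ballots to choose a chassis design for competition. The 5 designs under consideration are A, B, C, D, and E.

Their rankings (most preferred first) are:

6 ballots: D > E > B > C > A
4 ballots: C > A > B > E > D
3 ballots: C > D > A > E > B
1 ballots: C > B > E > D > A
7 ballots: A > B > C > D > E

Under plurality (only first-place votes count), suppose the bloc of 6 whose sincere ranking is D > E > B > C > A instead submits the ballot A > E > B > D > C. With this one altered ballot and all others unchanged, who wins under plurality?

A

First-place totals with the altered ballot: A 13, B 0, C 8, D 0, E 0.
The switch changes the winner from C to A.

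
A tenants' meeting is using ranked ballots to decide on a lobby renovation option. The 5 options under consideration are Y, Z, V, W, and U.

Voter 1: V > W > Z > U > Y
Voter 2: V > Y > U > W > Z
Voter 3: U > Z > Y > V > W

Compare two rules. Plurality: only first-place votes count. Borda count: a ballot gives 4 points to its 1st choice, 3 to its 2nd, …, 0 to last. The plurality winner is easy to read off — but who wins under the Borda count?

Plurality first-place counts: Y 0, Z 0, V 2, W 0, U 1 → V.
Borda totals: Y 5, Z 5, V 9, W 4, U 7 → V.

V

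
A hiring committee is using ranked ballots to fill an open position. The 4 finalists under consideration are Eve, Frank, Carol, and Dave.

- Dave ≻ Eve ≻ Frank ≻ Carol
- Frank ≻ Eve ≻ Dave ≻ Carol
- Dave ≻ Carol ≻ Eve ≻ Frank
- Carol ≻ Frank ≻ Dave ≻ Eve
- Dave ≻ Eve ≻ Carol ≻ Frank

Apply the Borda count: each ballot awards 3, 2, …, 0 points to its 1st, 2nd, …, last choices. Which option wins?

Borda scores:
  Eve: 2 + 2 + 1 + 0 + 2 = 7
  Frank: 1 + 3 + 0 + 2 + 0 = 6
  Carol: 0 + 0 + 2 + 3 + 1 = 6
  Dave: 3 + 1 + 3 + 1 + 3 = 11
Dave has the highest total.

Dave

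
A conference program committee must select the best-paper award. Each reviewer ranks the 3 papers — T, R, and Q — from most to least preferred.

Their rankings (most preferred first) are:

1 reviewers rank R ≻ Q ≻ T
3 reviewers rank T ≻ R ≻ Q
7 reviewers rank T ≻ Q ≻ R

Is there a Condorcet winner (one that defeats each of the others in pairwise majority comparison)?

Yes

Head-to-head results (11 voters total):
T vs R: T wins 10–1.
T vs Q: T wins 10–1.
R vs Q: Q wins 7–4.
T beats each rival — R (10–1), Q (10–1) — so T is the Condorcet winner.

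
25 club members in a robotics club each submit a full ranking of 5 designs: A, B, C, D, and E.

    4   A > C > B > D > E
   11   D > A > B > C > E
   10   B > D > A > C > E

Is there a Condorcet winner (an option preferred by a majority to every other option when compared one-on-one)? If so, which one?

None — there is no Condorcet winner

Head-to-head results (25 voters total):
A vs B: A wins 15–10.
A vs C: A wins 25–0.
A vs D: D wins 21–4.
A vs E: A wins 25–0.
B vs C: B wins 21–4.
B vs D: B wins 14–11.
B vs E: B wins 25–0.
C vs D: D wins 21–4.
C vs E: C wins 25–0.
D vs E: D wins 25–0.
No candidate beats all others: A beats B beats D beats A, a majority cycle.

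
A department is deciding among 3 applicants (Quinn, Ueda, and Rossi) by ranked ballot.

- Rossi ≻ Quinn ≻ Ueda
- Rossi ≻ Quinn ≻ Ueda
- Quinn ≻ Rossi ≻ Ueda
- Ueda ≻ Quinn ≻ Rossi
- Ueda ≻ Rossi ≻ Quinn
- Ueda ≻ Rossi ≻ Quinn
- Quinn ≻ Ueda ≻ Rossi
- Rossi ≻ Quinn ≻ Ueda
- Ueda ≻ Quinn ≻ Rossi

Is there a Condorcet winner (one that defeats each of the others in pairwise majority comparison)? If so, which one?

No Condorcet winner

Head-to-head results (9 voters total):
Quinn vs Ueda: Quinn wins 5–4.
Quinn vs Rossi: Rossi wins 5–4.
Ueda vs Rossi: Ueda wins 5–4.
No candidate beats all others: Quinn beats Ueda beats Rossi beats Quinn, a majority cycle.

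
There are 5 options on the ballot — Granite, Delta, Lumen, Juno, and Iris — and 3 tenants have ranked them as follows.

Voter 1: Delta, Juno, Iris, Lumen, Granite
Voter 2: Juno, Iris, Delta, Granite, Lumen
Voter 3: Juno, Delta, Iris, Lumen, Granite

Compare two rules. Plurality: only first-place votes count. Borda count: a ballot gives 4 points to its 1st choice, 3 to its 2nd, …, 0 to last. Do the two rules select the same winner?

Yes

Plurality first-place counts: Granite 0, Delta 1, Lumen 0, Juno 2, Iris 0 → Juno.
Borda totals: Granite 1, Delta 9, Lumen 2, Juno 11, Iris 7 → Juno.
The two rules agree on Juno.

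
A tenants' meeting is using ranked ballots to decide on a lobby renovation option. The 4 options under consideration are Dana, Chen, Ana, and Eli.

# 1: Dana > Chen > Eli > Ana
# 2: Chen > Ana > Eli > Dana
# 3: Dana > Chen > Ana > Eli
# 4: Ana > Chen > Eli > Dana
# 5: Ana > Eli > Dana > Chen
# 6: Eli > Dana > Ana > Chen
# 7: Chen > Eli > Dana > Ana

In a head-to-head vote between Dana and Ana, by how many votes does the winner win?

1

Ballots ranking Dana above Ana: 4.
Ballots ranking Ana above Dana: 3.
Dana wins 4–3, a margin of 1.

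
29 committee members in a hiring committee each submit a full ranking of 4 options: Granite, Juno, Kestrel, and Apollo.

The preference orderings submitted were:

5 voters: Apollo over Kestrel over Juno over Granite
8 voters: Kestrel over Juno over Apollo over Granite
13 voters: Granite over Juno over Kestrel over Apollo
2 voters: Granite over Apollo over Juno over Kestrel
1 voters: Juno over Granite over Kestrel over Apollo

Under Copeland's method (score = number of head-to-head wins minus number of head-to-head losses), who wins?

Granite

Pairwise results:
  Granite vs Juno: Granite wins 15–14.
  Granite vs Kestrel: Granite wins 16–13.
  Granite vs Apollo: Granite wins 16–13.
  Juno vs Kestrel: Juno wins 16–13.
  Juno vs Apollo: Juno wins 22–7.
  Kestrel vs Apollo: Kestrel wins 22–7.
Copeland scores (wins − losses):
  Granite: 3 − 0 = 3
  Juno: 2 − 1 = 1
  Kestrel: 1 − 2 = -1
  Apollo: 0 − 3 = -3
Granite has the best Copeland score.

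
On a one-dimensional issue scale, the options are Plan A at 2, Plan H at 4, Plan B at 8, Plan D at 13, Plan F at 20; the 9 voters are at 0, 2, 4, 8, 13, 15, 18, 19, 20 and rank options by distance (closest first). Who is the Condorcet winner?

With single-peaked preferences on a line, the Condorcet winner is the candidate closest to the median voter.
The median voter (position 13) is closest to Plan D at 13.
Check: Plan D vs Plan A — voters closer to Plan D: 6 of 9.

Plan D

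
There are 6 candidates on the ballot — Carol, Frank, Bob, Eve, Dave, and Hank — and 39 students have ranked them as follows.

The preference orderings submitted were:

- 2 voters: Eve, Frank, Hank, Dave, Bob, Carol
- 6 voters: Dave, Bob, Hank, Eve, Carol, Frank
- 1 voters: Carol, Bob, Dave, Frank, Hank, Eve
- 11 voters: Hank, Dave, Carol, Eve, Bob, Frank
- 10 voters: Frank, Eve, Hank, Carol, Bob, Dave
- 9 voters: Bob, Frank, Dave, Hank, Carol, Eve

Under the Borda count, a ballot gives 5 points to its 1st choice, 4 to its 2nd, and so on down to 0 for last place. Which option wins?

Hank

Borda scores:
  Carol: 2·0 + 6·1 + 5 + 11·3 + 10·2 + 9·1 = 73
  Frank: 2·4 + 6·0 + 2 + 11·0 + 10·5 + 9·4 = 96
  Bob: 2·1 + 6·4 + 4 + 11·1 + 10·1 + 9·5 = 96
  Eve: 2·5 + 6·2 + 0 + 11·2 + 10·4 + 9·0 = 84
  Dave: 2·2 + 6·5 + 3 + 11·4 + 10·0 + 9·3 = 108
  Hank: 2·3 + 6·3 + 1 + 11·5 + 10·3 + 9·2 = 128
Hank has the highest total.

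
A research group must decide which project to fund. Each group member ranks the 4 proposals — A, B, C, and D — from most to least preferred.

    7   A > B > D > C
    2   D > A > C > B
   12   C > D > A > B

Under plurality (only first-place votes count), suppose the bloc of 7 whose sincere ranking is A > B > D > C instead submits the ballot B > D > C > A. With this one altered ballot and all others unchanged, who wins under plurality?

First-place totals with the altered ballot: A 0, B 7, C 12, D 2.
The winner is unchanged: still C.

C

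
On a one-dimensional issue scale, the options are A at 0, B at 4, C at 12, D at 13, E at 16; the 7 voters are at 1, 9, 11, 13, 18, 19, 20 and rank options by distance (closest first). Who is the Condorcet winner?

With single-peaked preferences on a line, the Condorcet winner is the candidate closest to the median voter.
The median voter (position 13) is closest to D at 13.
Check: D vs B — voters closer to D: 6 of 7.

D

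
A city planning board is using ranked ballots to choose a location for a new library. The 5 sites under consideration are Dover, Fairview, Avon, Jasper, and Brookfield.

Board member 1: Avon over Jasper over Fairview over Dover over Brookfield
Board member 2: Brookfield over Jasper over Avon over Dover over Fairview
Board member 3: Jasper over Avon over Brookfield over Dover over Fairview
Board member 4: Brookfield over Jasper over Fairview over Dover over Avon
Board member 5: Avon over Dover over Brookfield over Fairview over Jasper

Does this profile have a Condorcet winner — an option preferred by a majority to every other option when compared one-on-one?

No

Head-to-head results (5 voters total):
Dover vs Fairview: Dover wins 3–2.
Dover vs Avon: Avon wins 4–1.
Dover vs Jasper: Jasper wins 4–1.
Dover vs Brookfield: Brookfield wins 3–2.
Fairview vs Avon: Avon wins 4–1.
Fairview vs Jasper: Jasper wins 4–1.
Fairview vs Brookfield: Brookfield wins 4–1.
Avon vs Jasper: Jasper wins 3–2.
Avon vs Brookfield: Avon wins 3–2.
Jasper vs Brookfield: Brookfield wins 3–2.
No candidate beats all others: Avon beats Brookfield beats Jasper beats Avon, a majority cycle.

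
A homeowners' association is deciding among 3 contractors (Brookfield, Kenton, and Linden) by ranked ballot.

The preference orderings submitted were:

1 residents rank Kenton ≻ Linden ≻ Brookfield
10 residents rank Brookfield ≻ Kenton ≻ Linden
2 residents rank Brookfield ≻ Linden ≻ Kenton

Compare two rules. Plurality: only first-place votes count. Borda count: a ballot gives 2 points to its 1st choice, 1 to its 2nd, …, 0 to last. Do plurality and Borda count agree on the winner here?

Plurality first-place counts: Brookfield 12, Kenton 1, Linden 0 → Brookfield.
Borda totals: Brookfield 24, Kenton 12, Linden 3 → Brookfield.
The two rules agree on Brookfield.

Yes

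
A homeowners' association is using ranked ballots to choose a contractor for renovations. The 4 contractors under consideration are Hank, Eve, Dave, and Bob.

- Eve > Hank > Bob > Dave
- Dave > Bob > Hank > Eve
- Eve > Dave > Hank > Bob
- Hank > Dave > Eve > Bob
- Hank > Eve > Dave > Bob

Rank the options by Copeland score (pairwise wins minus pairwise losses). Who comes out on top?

Hank

Pairwise results:
  Hank vs Eve: Hank wins 3–2.
  Hank vs Dave: Hank wins 3–2.
  Hank vs Bob: Hank wins 4–1.
  Eve vs Dave: Eve wins 3–2.
  Eve vs Bob: Eve wins 4–1.
  Dave vs Bob: Dave wins 4–1.
Copeland scores (wins − losses):
  Hank: 3 − 0 = 3
  Eve: 2 − 1 = 1
  Dave: 1 − 2 = -1
  Bob: 0 − 3 = -3
Hank has the best Copeland score.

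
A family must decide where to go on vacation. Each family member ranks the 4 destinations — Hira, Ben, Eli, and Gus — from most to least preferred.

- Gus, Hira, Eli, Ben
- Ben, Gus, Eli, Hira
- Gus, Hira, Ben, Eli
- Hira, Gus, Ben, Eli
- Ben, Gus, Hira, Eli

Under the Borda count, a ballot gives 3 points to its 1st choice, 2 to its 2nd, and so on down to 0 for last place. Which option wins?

Gus

Borda scores:
  Hira: 2 + 0 + 2 + 3 + 1 = 8
  Ben: 0 + 3 + 1 + 1 + 3 = 8
  Eli: 1 + 1 + 0 + 0 + 0 = 2
  Gus: 3 + 2 + 3 + 2 + 2 = 12
Gus has the highest total.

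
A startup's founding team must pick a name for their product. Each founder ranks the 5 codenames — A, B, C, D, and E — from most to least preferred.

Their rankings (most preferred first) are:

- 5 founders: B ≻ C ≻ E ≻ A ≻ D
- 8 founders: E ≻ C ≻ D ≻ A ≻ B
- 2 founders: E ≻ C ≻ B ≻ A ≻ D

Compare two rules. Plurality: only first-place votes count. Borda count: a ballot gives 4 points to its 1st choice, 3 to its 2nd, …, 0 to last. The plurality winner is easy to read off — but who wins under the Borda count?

Plurality first-place counts: A 0, B 5, C 0, D 0, E 10 → E.
Borda totals: A 15, B 24, C 45, D 16, E 50 → E.

E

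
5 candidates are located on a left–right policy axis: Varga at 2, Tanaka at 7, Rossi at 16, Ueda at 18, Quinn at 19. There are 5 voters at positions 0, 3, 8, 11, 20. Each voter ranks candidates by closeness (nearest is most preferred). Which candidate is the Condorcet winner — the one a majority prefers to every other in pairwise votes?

With single-peaked preferences on a line, the Condorcet winner is the candidate closest to the median voter.
The median voter (position 8) is closest to Tanaka at 7.
Check: Tanaka vs Varga — voters closer to Tanaka: 3 of 5.

Tanaka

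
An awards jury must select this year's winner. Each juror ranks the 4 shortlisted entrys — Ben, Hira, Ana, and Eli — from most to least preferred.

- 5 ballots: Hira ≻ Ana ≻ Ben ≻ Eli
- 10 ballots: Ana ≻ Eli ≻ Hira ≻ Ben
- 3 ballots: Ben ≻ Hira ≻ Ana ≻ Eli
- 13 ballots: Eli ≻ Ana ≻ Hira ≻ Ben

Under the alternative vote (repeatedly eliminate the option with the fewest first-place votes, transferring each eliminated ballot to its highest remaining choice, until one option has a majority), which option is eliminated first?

Round 1: Eli 13, Ana 10, Hira 5, Ben 3. Ben has the fewest and is eliminated.
Round 2: Eli 13, Ana 10, Hira 8. Hira has the fewest and is eliminated.
Round 3: Ana 18, Eli 13. Ana has a majority.

Ben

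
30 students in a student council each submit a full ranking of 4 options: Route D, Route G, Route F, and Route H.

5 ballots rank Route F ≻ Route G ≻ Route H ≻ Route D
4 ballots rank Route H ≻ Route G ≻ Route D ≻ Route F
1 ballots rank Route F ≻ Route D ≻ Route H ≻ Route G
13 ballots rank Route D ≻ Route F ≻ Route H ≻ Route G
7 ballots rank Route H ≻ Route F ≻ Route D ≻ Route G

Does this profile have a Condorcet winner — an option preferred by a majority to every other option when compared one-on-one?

Head-to-head results (30 voters total):
Route D vs Route G: Route D wins 21–9.
Route D vs Route F: Route D wins 17–13.
Route D vs Route H: Route H wins 16–14.
Route G vs Route F: Route F wins 26–4.
Route G vs Route H: Route H wins 25–5.
Route F vs Route H: Route F wins 19–11.
No candidate beats all others: Route D beats Route F beats Route H beats Route D, a majority cycle.

No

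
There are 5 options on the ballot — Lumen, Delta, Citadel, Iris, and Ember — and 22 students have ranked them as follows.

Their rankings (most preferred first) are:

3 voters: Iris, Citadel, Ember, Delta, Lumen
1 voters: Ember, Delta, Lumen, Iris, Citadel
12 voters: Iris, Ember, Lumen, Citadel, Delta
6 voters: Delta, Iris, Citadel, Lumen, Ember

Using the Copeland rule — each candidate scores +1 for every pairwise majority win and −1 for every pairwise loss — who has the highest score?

Iris

Pairwise results:
  Lumen vs Delta: Lumen wins 12–10.
  Lumen vs Citadel: Lumen wins 13–9.
  Lumen vs Iris: Iris wins 21–1.
  Lumen vs Ember: Ember wins 16–6.
  Delta vs Citadel: Citadel wins 15–7.
  Delta vs Iris: Iris wins 15–7.
  Delta vs Ember: Ember wins 16–6.
  Citadel vs Iris: Iris wins 22–0.
  Citadel vs Ember: Ember wins 13–9.
  Iris vs Ember: Iris wins 21–1.
Copeland scores (wins − losses):
  Lumen: 2 − 2 = 0
  Delta: 0 − 4 = -4
  Citadel: 1 − 3 = -2
  Iris: 4 − 0 = 4
  Ember: 3 − 1 = 2
Iris has the best Copeland score.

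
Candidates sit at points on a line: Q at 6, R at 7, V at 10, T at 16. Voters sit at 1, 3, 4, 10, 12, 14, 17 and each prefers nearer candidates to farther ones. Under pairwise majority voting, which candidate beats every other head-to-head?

With single-peaked preferences on a line, the Condorcet winner is the candidate closest to the median voter.
The median voter (position 10) is closest to V at 10.
Check: V vs R — voters closer to V: 4 of 7.

V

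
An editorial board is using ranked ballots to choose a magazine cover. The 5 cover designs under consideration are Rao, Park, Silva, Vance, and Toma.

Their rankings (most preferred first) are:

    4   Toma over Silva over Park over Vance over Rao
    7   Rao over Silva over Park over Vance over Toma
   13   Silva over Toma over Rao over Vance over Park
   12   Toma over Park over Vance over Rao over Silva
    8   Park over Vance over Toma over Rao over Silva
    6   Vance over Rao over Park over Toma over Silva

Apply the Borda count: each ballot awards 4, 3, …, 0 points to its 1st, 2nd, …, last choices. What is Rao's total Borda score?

92

Borda scores:
  Rao: 4·0 + 7·4 + 13·2 + 12·1 + 8·1 + 6·3 = 92
  Park: 4·2 + 7·2 + 13·0 + 12·3 + 8·4 + 6·2 = 102
  Silva: 4·3 + 7·3 + 13·4 + 12·0 + 8·0 + 6·0 = 85
  Vance: 4·1 + 7·1 + 13·1 + 12·2 + 8·3 + 6·4 = 96
  Toma: 4·4 + 7·0 + 13·3 + 12·4 + 8·2 + 6·1 = 125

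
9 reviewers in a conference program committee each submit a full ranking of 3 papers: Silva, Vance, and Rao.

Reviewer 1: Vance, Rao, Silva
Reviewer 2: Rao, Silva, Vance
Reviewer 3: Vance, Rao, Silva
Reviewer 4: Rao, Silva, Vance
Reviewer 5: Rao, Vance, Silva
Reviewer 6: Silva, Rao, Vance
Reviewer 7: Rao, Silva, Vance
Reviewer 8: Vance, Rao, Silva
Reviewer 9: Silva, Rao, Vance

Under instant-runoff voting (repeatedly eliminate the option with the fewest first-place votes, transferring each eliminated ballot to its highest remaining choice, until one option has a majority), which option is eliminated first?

Silva

Round 1: Rao 4, Vance 3, Silva 2. Silva has the fewest and is eliminated.
Round 2: Rao 6, Vance 3. Rao has a majority.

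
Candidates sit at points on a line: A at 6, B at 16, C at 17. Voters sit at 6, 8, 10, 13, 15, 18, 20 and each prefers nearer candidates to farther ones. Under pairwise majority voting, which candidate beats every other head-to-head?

B

With single-peaked preferences on a line, the Condorcet winner is the candidate closest to the median voter.
The median voter (position 13) is closest to B at 16.
Check: B vs C — voters closer to B: 5 of 7.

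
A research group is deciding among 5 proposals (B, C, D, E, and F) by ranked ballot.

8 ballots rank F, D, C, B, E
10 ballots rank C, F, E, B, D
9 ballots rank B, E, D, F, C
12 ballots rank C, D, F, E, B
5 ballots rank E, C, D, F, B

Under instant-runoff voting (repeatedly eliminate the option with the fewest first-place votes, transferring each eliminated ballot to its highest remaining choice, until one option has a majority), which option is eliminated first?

D

Round 1: C 22, B 9, F 8, E 5, D 0. D has the fewest and is eliminated.
Round 2: C 22, B 9, F 8, E 5. E has the fewest and is eliminated.
Round 3: C 27, B 9, F 8. C has a majority.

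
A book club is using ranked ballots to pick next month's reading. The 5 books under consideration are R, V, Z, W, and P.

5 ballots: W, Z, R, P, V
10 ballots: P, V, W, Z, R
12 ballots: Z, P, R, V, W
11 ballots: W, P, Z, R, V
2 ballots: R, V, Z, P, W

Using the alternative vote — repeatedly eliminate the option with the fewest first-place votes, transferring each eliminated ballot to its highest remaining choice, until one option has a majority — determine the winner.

Round 1: W 16, Z 12, P 10, R 2, V 0. V has the fewest and is eliminated.
Round 2: W 16, Z 12, P 10, R 2. R has the fewest and is eliminated.
Round 3: W 16, Z 14, P 10. P has the fewest and is eliminated.
Round 4: W 26, Z 14. W has a majority.

W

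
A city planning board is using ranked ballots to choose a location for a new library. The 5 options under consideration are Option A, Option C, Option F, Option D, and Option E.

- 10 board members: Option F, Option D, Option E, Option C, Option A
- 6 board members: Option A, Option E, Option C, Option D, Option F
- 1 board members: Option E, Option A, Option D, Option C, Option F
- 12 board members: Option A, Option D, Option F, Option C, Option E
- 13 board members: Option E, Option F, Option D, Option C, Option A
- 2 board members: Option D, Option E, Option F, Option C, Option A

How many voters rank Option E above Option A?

Ballots ranking Option E above Option A: 10+1+13+2 = 26.
Ballots ranking Option A above Option E: 6+12 = 18.
So 26 of 44 voters prefer Option E to Option A.

26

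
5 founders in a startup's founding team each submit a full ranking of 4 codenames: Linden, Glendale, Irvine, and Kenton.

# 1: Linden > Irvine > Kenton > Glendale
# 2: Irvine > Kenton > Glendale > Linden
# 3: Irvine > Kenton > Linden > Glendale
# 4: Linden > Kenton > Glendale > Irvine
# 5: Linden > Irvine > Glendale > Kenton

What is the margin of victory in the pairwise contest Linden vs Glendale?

Ballots ranking Linden above Glendale: 4.
Ballots ranking Glendale above Linden: 1.
Linden wins 4–1, a margin of 3.

3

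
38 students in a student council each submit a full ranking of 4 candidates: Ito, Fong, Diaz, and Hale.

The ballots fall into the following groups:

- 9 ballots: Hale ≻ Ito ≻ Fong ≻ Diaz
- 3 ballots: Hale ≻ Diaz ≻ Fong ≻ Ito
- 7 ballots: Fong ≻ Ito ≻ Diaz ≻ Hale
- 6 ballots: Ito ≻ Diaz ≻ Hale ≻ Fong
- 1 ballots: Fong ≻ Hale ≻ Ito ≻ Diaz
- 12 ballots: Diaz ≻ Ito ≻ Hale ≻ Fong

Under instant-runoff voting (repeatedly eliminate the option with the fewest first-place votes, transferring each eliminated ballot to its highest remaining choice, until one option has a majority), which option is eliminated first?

Round 1: Diaz 12, Hale 12, Fong 8, Ito 6. Ito has the fewest and is eliminated.
Round 2: Diaz 18, Hale 12, Fong 8. Fong has the fewest and is eliminated.
Round 3: Diaz 25, Hale 13. Diaz has a majority.

Ito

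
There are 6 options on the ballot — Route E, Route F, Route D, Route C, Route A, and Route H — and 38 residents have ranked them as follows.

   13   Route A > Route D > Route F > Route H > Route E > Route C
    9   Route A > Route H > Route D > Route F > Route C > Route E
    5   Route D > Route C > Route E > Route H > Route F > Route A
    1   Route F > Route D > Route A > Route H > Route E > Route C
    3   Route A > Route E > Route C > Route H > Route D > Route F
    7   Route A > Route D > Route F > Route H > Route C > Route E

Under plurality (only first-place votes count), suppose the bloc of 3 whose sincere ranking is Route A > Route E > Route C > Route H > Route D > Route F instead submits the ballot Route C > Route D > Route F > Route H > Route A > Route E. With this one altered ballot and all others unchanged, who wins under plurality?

First-place totals with the altered ballot: Route E 0, Route F 1, Route D 5, Route C 3, Route A 29, Route H 0.
The winner is unchanged: still Route A.

Route A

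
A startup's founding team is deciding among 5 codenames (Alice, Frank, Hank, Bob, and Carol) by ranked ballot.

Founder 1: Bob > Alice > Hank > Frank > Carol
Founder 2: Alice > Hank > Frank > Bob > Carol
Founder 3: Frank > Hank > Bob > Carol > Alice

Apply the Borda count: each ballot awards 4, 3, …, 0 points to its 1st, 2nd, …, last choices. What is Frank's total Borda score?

7

Borda scores:
  Alice: 3 + 4 + 0 = 7
  Frank: 1 + 2 + 4 = 7
  Hank: 2 + 3 + 3 = 8
  Bob: 4 + 1 + 2 = 7
  Carol: 0 + 0 + 1 = 1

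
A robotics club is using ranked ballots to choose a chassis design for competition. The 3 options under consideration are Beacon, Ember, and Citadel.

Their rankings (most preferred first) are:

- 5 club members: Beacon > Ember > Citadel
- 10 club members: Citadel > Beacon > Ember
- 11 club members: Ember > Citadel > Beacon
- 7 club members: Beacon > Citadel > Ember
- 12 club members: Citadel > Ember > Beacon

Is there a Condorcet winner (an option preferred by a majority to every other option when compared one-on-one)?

Yes

Head-to-head results (45 voters total):
Beacon vs Ember: Ember wins 23–22.
Beacon vs Citadel: Citadel wins 33–12.
Ember vs Citadel: Citadel wins 29–16.
Citadel beats each rival — Beacon (33–12), Ember (29–16) — so Citadel is the Condorcet winner.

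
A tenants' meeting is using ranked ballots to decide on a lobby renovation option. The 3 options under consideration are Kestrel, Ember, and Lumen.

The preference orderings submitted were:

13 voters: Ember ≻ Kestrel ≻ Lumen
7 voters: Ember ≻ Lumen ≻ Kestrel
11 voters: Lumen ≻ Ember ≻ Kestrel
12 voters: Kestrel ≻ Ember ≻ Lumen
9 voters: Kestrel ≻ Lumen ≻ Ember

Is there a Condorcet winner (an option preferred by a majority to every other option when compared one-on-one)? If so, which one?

Ember

Head-to-head results (52 voters total):
Kestrel vs Ember: Ember wins 31–21.
Kestrel vs Lumen: Kestrel wins 34–18.
Ember vs Lumen: Ember wins 32–20.
Ember beats each rival — Kestrel (31–21), Lumen (32–20) — so Ember is the Condorcet winner.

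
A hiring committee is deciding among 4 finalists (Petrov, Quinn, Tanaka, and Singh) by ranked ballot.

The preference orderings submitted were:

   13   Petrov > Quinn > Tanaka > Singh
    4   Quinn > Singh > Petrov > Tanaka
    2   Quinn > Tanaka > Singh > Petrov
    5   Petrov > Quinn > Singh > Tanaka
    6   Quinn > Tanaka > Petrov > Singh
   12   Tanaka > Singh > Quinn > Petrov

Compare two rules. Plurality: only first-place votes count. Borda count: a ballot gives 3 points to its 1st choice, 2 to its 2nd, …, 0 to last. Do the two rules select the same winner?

Plurality first-place counts: Petrov 18, Quinn 12, Tanaka 12, Singh 0 → Petrov.
Borda totals: Petrov 64, Quinn 84, Tanaka 65, Singh 39 → Quinn.
The two rules disagree: plurality picks Petrov, Borda picks Quinn.

No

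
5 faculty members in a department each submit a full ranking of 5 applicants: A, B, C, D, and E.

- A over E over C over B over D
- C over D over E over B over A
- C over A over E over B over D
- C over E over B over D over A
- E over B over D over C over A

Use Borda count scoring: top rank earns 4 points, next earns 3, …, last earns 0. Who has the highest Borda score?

Borda scores:
  A: 4 + 0 + 3 + 0 + 0 = 7
  B: 1 + 1 + 1 + 2 + 3 = 8
  C: 2 + 4 + 4 + 4 + 1 = 15
  D: 0 + 3 + 0 + 1 + 2 = 6
  E: 3 + 2 + 2 + 3 + 4 = 14
C has the highest total.

C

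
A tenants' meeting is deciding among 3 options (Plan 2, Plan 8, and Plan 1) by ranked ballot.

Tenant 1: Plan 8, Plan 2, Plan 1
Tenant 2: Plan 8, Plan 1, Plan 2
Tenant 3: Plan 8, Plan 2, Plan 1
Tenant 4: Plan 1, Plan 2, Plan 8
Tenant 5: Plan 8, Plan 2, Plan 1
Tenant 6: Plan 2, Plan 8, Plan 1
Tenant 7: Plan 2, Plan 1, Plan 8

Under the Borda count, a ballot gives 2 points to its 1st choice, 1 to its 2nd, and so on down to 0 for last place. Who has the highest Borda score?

Borda scores:
  Plan 2: 1 + 0 + 1 + 1 + 1 + 2 + 2 = 8
  Plan 8: 2 + 2 + 2 + 0 + 2 + 1 + 0 = 9
  Plan 1: 0 + 1 + 0 + 2 + 0 + 0 + 1 = 4
Plan 8 has the highest total.

Plan 8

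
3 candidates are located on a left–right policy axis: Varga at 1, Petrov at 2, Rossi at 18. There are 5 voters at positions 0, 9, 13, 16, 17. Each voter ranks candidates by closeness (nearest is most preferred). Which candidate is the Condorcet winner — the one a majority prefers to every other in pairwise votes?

Rossi

With single-peaked preferences on a line, the Condorcet winner is the candidate closest to the median voter.
The median voter (position 13) is closest to Rossi at 18.
Check: Rossi vs Petrov — voters closer to Rossi: 3 of 5.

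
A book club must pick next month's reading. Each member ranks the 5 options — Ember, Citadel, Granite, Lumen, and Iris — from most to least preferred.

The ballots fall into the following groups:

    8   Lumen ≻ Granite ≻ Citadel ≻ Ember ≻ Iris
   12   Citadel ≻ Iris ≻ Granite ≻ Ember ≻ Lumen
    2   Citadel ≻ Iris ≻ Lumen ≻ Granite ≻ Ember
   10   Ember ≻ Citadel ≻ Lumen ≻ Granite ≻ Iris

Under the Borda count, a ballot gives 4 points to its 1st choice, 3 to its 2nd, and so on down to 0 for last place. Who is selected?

Borda scores:
  Ember: 8·1 + 12·1 + 2·0 + 10·4 = 60
  Citadel: 8·2 + 12·4 + 2·4 + 10·3 = 102
  Granite: 8·3 + 12·2 + 2·1 + 10·1 = 60
  Lumen: 8·4 + 12·0 + 2·2 + 10·2 = 56
  Iris: 8·0 + 12·3 + 2·3 + 10·0 = 42
Citadel has the highest total.

Citadel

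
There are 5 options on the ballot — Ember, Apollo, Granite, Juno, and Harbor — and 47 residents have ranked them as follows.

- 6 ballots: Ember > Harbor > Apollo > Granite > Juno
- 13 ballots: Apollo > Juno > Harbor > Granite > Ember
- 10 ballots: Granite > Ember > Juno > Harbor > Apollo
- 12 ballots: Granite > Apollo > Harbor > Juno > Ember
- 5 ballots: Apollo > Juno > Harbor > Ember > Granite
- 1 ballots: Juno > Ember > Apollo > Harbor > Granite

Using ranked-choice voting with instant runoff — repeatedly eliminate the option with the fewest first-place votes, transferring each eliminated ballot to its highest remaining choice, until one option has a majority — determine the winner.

Apollo

Round 1: Granite 22, Apollo 18, Ember 6, Juno 1, Harbor 0. Harbor has the fewest and is eliminated.
Round 2: Granite 22, Apollo 18, Ember 6, Juno 1. Juno has the fewest and is eliminated.
Round 3: Granite 22, Apollo 18, Ember 7. Ember has the fewest and is eliminated.
Round 4: Apollo 25, Granite 22. Apollo has a majority.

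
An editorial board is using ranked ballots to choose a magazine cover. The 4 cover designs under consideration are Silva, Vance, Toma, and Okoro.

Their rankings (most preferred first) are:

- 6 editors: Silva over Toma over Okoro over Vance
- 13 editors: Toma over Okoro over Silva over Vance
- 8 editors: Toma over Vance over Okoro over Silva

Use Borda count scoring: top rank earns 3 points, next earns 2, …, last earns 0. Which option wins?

Toma

Borda scores:
  Silva: 6·3 + 13·1 + 8·0 = 31
  Vance: 6·0 + 13·0 + 8·2 = 16
  Toma: 6·2 + 13·3 + 8·3 = 75
  Okoro: 6·1 + 13·2 + 8·1 = 40
Toma has the highest total.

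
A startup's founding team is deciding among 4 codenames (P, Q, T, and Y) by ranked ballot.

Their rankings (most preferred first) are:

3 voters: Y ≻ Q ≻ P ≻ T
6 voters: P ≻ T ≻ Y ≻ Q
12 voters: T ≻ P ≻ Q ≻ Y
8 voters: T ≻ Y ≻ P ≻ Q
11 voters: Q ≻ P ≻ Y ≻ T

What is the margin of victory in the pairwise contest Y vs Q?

Ballots ranking Y above Q: 3+6+8 = 17.
Ballots ranking Q above Y: 12+11 = 23.
Q wins 23–17, a margin of 6.

6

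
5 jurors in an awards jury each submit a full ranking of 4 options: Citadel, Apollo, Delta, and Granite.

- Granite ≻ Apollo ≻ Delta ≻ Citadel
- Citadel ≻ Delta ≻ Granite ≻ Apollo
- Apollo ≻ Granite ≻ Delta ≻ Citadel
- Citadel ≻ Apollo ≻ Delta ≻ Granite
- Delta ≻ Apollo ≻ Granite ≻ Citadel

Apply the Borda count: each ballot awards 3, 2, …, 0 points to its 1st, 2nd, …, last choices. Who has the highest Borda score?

Apollo

Borda scores:
  Citadel: 0 + 3 + 0 + 3 + 0 = 6
  Apollo: 2 + 0 + 3 + 2 + 2 = 9
  Delta: 1 + 2 + 1 + 1 + 3 = 8
  Granite: 3 + 1 + 2 + 0 + 1 = 7
Apollo has the highest total.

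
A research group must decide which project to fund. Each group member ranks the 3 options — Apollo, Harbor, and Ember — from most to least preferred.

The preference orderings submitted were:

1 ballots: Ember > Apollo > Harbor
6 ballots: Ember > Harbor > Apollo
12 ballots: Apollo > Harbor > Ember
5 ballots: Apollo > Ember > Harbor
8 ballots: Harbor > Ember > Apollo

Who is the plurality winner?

First-place vote totals:
  Apollo: 17
  Harbor: 8
  Ember: 7
Apollo has the most first-place votes.

Apollo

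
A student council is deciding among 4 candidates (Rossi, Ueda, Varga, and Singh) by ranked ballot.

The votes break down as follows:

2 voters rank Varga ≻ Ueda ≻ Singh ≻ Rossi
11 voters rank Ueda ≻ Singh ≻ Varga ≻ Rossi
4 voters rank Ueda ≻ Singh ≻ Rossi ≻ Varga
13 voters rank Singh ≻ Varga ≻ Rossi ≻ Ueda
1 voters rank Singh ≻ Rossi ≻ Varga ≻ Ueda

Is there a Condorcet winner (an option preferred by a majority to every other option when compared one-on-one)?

Head-to-head results (31 voters total):
Rossi vs Ueda: Ueda wins 17–14.
Rossi vs Varga: Varga wins 26–5.
Rossi vs Singh: Singh wins 31–0.
Ueda vs Varga: Varga wins 16–15.
Ueda vs Singh: Ueda wins 17–14.
Varga vs Singh: Singh wins 29–2.
No candidate beats all others: Ueda beats Singh beats Varga beats Ueda, a majority cycle.

No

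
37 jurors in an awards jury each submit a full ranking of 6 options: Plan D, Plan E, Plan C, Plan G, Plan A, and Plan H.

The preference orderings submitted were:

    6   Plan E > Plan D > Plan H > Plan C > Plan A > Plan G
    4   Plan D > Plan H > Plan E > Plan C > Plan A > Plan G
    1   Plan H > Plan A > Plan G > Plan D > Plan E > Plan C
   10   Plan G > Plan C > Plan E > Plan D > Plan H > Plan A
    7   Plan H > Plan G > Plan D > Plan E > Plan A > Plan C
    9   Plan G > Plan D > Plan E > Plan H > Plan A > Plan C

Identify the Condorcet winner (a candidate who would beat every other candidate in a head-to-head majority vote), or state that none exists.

Head-to-head results (37 voters total):
Plan D vs Plan E: Plan D wins 21–16.
Plan D vs Plan C: Plan D wins 27–10.
Plan D vs Plan G: Plan G wins 27–10.
Plan D vs Plan A: Plan D wins 36–1.
Plan D vs Plan H: Plan D wins 29–8.
Plan E vs Plan C: Plan E wins 27–10.
Plan E vs Plan G: Plan G wins 27–10.
Plan E vs Plan A: Plan E wins 36–1.
Plan E vs Plan H: Plan E wins 25–12.
Plan C vs Plan G: Plan G wins 27–10.
Plan C vs Plan A: Plan C wins 20–17.
Plan C vs Plan H: Plan H wins 27–10.
Plan G vs Plan A: Plan G wins 26–11.
Plan G vs Plan H: Plan G wins 19–18.
Plan A vs Plan H: Plan H wins 37–0.
Plan G beats each rival — Plan D (27–10), Plan E (27–10), Plan C (27–10), Plan A (26–11), Plan H (19–18) — so Plan G is the Condorcet winner.

Plan G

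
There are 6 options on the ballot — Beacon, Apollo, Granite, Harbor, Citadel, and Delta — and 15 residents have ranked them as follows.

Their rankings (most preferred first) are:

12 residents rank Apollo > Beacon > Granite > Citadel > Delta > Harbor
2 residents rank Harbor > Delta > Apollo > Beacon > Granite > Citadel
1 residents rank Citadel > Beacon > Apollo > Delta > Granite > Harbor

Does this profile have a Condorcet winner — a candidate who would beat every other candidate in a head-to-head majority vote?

Yes

Head-to-head results (15 voters total):
Beacon vs Apollo: Apollo wins 14–1.
Beacon vs Granite: Beacon wins 15–0.
Beacon vs Harbor: Beacon wins 13–2.
Beacon vs Citadel: Beacon wins 14–1.
Beacon vs Delta: Beacon wins 13–2.
Apollo vs Granite: Apollo wins 15–0.
Apollo vs Harbor: Apollo wins 13–2.
Apollo vs Citadel: Apollo wins 14–1.
Apollo vs Delta: Apollo wins 13–2.
Granite vs Harbor: Granite wins 13–2.
Granite vs Citadel: Granite wins 14–1.
Granite vs Delta: Granite wins 12–3.
Harbor vs Citadel: Citadel wins 13–2.
Harbor vs Delta: Delta wins 13–2.
Citadel vs Delta: Citadel wins 13–2.
Apollo beats each rival — Beacon (14–1), Granite (15–0), Harbor (13–2), Citadel (14–1), Delta (13–2) — so Apollo is the Condorcet winner.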